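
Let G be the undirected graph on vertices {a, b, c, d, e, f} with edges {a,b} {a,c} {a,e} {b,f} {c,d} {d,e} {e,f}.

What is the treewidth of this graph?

2

A width-2 tree decomposition is:
Bags: B1 = {a, c, d}  B2 = {a, d, e}  B3 = {a, b, e}  B4 = {b, e, f}
Tree: B1–B2, B2–B3, B3–B4
The largest bag has 3 vertices, giving width 2; this decomposition certifies tw(G) ≤ 2. Since c–d–e–a–c is a cycle in G, G is not acyclic. Forests are exactly the graphs of treewidth ≤ 1, so tw(G) ≥ 2. Hence tw(G) = 2 exactly.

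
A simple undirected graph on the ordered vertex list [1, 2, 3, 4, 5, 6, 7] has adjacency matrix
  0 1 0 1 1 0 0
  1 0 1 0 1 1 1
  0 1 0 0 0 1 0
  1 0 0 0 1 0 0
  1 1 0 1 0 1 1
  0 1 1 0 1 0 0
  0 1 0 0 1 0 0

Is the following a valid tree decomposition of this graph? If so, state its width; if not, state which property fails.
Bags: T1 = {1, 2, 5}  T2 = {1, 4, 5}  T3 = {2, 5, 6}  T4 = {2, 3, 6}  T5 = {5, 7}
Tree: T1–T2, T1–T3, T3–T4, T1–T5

A tree decomposition must satisfy three properties: every vertex lies in some bag; for every edge, both endpoints lie together in some bag; and for every vertex, the bags containing it form a connected subtree. Here edge (2,7) lies in no bag, so the decomposition is invalid.

No — edge (2,7) lies in no bag.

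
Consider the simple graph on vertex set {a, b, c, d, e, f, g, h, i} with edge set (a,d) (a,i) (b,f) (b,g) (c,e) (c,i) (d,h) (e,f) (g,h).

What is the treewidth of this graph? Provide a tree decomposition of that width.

Every bag has size at most 3, so the width is 3 − 1 = 2 and tw(G) ≤ 2. Since b–f–e–c–i–a–d–h–g–b is a cycle in G, G is not acyclic. Forests are exactly the graphs of treewidth ≤ 1, so tw(G) ≥ 2. The upper and lower bounds meet at 2, so that is the treewidth.

Treewidth 2.
Bags: B1 = {b, e, f}  B2 = {b, c, e}  B3 = {b, c, i}  B4 = {a, b, i}  B5 = {a, b, d}  B6 = {b, d, h}  B7 = {b, g, h}
Tree: B1–B2, B2–B3, B3–B4, B4–B5, B5–B6, B6–B7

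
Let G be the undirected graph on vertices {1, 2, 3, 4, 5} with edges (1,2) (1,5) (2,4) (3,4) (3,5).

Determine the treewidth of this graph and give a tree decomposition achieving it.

Each bag holds 3 vertices, so the decomposition has width 2, which upper-bounds the treewidth. For the lower bound, G contains the cycle 2–1–5–3–4–2, so G is not a forest; only forests have treewidth ≤ 1, hence tw(G) ≥ 2. Combining the bounds, tw(G) = 2.

Treewidth 2.
One optimal decomposition is:
Bags: B1 = {1, 2, 5}  B2 = {2, 3, 5}  B3 = {2, 3, 4}
Tree: B1–B2, B2–B3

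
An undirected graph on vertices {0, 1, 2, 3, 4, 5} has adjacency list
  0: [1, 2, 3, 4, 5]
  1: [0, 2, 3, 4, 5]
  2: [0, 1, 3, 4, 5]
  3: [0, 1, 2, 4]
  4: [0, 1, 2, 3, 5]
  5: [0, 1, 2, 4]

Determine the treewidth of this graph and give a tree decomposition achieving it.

Treewidth 4.
One such decomposition:
Bags: B1 = {0, 1, 2, 3, 4}  B2 = {0, 1, 2, 4, 5}
Tree: B1–B2

The largest bag has 5 vertices, giving width 4; this decomposition certifies tw(G) ≤ 4. Conversely, {0, 1, 2, 3, 4} is a clique of size 5, and the vertices of any clique must share a bag in every tree decomposition; so some bag has ≥ 5 vertices and tw(G) ≥ 4. The upper and lower bounds meet at 4, so that is the treewidth.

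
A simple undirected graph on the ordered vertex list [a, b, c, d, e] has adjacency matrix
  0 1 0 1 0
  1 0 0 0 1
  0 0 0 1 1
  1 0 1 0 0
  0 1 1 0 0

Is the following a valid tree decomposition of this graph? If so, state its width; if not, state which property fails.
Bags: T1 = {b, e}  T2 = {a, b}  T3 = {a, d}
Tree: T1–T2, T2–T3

A tree decomposition must satisfy three properties: every vertex lies in some bag; for every edge, both endpoints lie together in some bag; and for every vertex, the bags containing it form a connected subtree. Here vertex c appears in no bag, so the decomposition is invalid.

No — vertex c appears in no bag.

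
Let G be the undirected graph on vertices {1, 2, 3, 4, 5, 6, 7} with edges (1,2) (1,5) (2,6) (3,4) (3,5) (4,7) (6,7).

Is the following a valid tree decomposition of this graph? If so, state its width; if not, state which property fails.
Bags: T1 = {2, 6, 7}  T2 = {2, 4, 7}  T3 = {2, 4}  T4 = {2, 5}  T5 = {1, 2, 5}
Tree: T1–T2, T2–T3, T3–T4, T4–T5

A tree decomposition must satisfy three properties: every vertex lies in some bag; for every edge, both endpoints lie together in some bag; and for every vertex, the bags containing it form a connected subtree. Here vertex 3 appears in no bag, so the decomposition is invalid.

No — vertex 3 appears in no bag.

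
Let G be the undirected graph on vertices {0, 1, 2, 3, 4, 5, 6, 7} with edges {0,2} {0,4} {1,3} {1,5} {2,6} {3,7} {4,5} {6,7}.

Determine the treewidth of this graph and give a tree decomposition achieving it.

Treewidth 2.
One such decomposition:
Bags: B1 = {2, 6, 7}  B2 = {2, 3, 7}  B3 = {1, 2, 3}  B4 = {1, 2, 5}  B5 = {2, 4, 5}  B6 = {0, 2, 4}
Tree: B1–B2, B2–B3, B3–B4, B4–B5, B5–B6

Each bag holds 3 vertices, so the decomposition has width 2, which upper-bounds the treewidth. Since 2–6–7–3–1–5–4–0–2 is a cycle in G, G is not acyclic. Forests are exactly the graphs of treewidth ≤ 1, so tw(G) ≥ 2. Therefore the treewidth is 2.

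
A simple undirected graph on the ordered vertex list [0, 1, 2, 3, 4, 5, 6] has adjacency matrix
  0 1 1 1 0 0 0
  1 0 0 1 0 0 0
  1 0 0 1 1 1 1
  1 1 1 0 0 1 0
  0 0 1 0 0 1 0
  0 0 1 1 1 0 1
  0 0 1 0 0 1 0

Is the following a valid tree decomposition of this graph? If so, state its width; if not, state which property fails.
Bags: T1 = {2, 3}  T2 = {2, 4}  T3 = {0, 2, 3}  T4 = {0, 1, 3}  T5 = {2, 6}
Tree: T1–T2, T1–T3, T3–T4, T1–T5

A tree decomposition must satisfy three properties: every vertex lies in some bag; for every edge, both endpoints lie together in some bag; and for every vertex, the bags containing it form a connected subtree. Here vertex 5 appears in no bag, so the decomposition is invalid.

No — vertex 5 appears in no bag.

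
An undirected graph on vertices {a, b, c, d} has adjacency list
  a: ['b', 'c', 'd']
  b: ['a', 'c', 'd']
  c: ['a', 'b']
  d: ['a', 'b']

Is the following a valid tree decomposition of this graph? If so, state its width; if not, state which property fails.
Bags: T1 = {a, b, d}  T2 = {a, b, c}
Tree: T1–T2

Yes; width 2.

Every vertex of G appears in some bag (union = {a, b, c, d}); every edge is covered by a bag; and for each vertex v the set of bags containing v is connected in the bag tree. The decomposition is therefore valid. The largest bag has 3 vertices, so the width is 2.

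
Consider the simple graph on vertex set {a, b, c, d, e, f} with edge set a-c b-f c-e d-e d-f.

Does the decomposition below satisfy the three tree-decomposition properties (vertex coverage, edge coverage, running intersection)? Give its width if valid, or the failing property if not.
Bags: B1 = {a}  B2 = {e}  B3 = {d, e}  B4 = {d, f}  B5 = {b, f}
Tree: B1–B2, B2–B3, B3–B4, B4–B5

No — vertex c appears in no bag.

A tree decomposition must satisfy three properties: every vertex lies in some bag; for every edge, both endpoints lie together in some bag; and for every vertex, the bags containing it form a connected subtree. Here vertex c appears in no bag, so the decomposition is invalid.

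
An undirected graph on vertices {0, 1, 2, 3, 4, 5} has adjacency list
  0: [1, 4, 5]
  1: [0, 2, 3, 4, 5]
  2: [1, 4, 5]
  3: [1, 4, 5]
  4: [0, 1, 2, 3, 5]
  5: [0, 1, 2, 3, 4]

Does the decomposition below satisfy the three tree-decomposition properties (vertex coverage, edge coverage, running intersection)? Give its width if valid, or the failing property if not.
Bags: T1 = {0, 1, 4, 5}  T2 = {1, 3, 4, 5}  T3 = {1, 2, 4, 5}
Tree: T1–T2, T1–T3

Yes; width 3.

Vertex coverage: the bags together contain {0, 1, 2, 3, 4, 5}, the full vertex set. Edge coverage: each edge of G has both endpoints in at least one bag. Running intersection: for every vertex, the bags containing it form a connected subtree. All three properties hold, so this is a valid tree decomposition of width max|bag| − 1 = 3, and hence tw(G) ≤ 3.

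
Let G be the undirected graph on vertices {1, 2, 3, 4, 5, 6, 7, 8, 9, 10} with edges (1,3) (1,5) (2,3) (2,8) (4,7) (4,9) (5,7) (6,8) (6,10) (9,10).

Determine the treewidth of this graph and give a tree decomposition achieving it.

Treewidth 2.
Bags: B1 = {4, 7, 9}  B2 = {7, 9, 10}  B3 = {6, 7, 10}  B4 = {6, 7, 8}  B5 = {2, 7, 8}  B6 = {2, 3, 7}  B7 = {1, 3, 7}  B8 = {1, 5, 7}
Tree: B1–B2, B2–B3, B3–B4, B4–B5, B5–B6, B6–B7, B7–B8

Every bag has size at most 3, so the width is 3 − 1 = 2 and tw(G) ≤ 2. The edges 7–4–9–10–6–8–2–3–1–5–7 form a cycle, so G is not a tree and its treewidth is at least 2. Hence tw(G) = 2 exactly.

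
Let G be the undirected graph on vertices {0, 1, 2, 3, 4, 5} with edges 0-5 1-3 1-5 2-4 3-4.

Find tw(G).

1

A width-1 tree decomposition is:
Bags: B1 = {2, 4}  B2 = {3, 4}  B3 = {1, 3}  B4 = {1, 5}  B5 = {0, 5}
Tree: B1–B2, B2–B3, B3–B4, B4–B5
Each bag holds 2 vertices, so the decomposition has width 1, which upper-bounds the treewidth. Any graph with an edge has treewidth ≥ 1, and G has the edge 2–4. Therefore the treewidth is 1.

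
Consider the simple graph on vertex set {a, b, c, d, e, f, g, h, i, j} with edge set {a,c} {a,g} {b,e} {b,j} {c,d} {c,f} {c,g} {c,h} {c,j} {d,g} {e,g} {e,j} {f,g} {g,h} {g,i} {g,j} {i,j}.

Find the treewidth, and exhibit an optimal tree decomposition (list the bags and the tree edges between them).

Each bag holds 3 vertices, so the decomposition has width 2, which upper-bounds the treewidth. For the lower bound, the 3 vertices {e, g, j} are pairwise adjacent, and any tree decomposition puts a clique entirely inside one bag — forcing width ≥ 2. Therefore the treewidth is 2.

Treewidth 2.
One optimal decomposition is:
Bags: B1 = {a, c, g}  B2 = {c, f, g}  B3 = {c, d, g}  B4 = {c, g, j}  B5 = {g, i, j}  B6 = {e, g, j}  B7 = {c, g, h}  B8 = {b, e, j}
Tree: B1–B2, B2–B3, B2–B4, B4–B5, B4–B6, B4–B7, B6–B8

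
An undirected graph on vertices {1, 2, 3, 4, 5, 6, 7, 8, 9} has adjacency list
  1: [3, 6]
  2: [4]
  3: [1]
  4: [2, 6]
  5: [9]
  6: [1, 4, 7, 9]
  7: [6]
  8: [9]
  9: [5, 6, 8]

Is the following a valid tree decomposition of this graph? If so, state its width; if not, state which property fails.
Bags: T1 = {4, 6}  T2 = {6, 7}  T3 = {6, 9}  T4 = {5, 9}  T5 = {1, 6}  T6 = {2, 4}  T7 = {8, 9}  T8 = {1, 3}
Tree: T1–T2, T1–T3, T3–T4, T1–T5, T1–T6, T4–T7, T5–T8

Checking the three conditions: (i) the bags cover all of {1, 2, 3, 4, 5, 6, 7, 8, 9}; (ii) for each edge, some bag contains both endpoints; (iii) the bags containing any fixed vertex form a subtree. All hold, so the decomposition is valid with width 2 − 1 = 1.

Yes; width 1.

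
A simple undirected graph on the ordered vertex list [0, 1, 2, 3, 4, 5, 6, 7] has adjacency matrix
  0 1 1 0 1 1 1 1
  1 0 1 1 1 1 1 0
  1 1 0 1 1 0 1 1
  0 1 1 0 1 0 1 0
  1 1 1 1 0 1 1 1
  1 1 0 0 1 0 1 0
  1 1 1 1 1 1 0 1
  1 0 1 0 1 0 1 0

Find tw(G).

A width-4 tree decomposition is:
Bags: B1 = {1, 2, 3, 4, 6}  B2 = {0, 1, 2, 4, 6}  B3 = {0, 1, 4, 5, 6}  B4 = {0, 2, 4, 6, 7}
Tree: B1–B2, B2–B3, B2–B4
The largest bag has 5 vertices, giving width 4; this decomposition certifies tw(G) ≤ 4. Conversely, {0, 1, 2, 4, 6} is a clique of size 5, and the vertices of any clique must share a bag in every tree decomposition; so some bag has ≥ 5 vertices and tw(G) ≥ 4. Combining the bounds, tw(G) = 4.

4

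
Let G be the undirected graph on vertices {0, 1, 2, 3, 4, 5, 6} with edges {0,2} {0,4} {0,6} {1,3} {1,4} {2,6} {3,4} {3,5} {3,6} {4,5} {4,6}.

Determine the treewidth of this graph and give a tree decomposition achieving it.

Treewidth 2.
Bags: B1 = {0, 4, 6}  B2 = {3, 4, 6}  B3 = {3, 4, 5}  B4 = {1, 3, 4}  B5 = {0, 2, 6}
Tree: B1–B2, B2–B3, B2–B4, B1–B5

Every bag has size at most 3, so the width is 3 − 1 = 2 and tw(G) ≤ 2. For the lower bound, the 3 vertices {0, 2, 6} are pairwise adjacent, and any tree decomposition puts a clique entirely inside one bag — forcing width ≥ 2. Hence tw(G) = 2 exactly.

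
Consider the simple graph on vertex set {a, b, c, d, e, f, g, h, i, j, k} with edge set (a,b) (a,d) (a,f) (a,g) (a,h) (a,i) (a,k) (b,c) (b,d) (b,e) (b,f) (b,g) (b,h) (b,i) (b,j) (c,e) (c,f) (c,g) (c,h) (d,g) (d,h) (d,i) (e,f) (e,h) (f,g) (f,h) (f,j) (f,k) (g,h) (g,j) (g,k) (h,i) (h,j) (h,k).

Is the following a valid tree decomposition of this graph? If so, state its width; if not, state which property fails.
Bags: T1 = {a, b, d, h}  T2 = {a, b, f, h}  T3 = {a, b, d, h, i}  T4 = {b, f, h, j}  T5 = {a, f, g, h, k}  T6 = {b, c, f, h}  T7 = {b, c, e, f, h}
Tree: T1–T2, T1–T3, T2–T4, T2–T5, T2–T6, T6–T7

No — edge (d,g) lies in no bag.

A tree decomposition must satisfy three properties: every vertex lies in some bag; for every edge, both endpoints lie together in some bag; and for every vertex, the bags containing it form a connected subtree. Here edge (d,g) lies in no bag, so the decomposition is invalid.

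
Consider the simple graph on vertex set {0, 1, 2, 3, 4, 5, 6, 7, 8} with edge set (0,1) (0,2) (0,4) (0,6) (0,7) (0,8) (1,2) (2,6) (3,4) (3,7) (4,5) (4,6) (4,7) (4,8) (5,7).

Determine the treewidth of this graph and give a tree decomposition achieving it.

Treewidth 2.
One optimal decomposition is:
Bags: B1 = {0, 4, 6}  B2 = {0, 2, 6}  B3 = {0, 4, 7}  B4 = {0, 4, 8}  B5 = {0, 1, 2}  B6 = {4, 5, 7}  B7 = {3, 4, 7}
Tree: B1–B2, B1–B3, B3–B4, B2–B5, B3–B6, B6–B7

Every bag has size at most 3, so the width is 3 − 1 = 2 and tw(G) ≤ 2. For the lower bound, the 3 vertices {0, 1, 2} are pairwise adjacent, and any tree decomposition puts a clique entirely inside one bag — forcing width ≥ 2. The upper and lower bounds meet at 2, so that is the treewidth.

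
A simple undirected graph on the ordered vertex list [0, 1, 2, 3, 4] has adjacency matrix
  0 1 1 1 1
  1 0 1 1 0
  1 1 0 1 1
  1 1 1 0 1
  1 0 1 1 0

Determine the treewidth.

3

A width-3 tree decomposition is:
Bags: B1 = {0, 1, 2, 3}  B2 = {0, 2, 3, 4}
Tree: B1–B2
Every bag has size at most 4, so the width is 4 − 1 = 3 and tw(G) ≤ 3. Conversely, {0, 1, 2, 3} is a clique of size 4, and the vertices of any clique must share a bag in every tree decomposition; so some bag has ≥ 4 vertices and tw(G) ≥ 3. Combining the bounds, tw(G) = 3.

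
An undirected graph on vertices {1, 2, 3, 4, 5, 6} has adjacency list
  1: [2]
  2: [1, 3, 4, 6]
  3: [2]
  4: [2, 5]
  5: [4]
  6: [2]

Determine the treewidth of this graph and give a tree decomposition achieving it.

Treewidth 1.
Bags: B1 = {2, 6}  B2 = {2, 4}  B3 = {4, 5}  B4 = {2, 3}  B5 = {1, 2}
Tree: B1–B2, B2–B3, B2–B4, B2–B5

The largest bag has 2 vertices, giving width 1; this decomposition certifies tw(G) ≤ 1. Since G has at least one edge (e.g. 6–2), it is not an edgeless graph, so tw(G) ≥ 1. Therefore the treewidth is 1.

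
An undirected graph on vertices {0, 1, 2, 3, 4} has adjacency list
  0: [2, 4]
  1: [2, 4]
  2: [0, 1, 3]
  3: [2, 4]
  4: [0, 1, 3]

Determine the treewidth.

2

A width-2 tree decomposition is:
Bags: B1 = {2, 3, 4}  B2 = {1, 2, 4}  B3 = {0, 2, 4}
Tree: B1–B2, B2–B3
The largest bag has 3 vertices, giving width 2; this decomposition certifies tw(G) ≤ 2. The edges 2–3–4–1–2 form a cycle, so G is not a tree and its treewidth is at least 2. Combining the bounds, tw(G) = 2.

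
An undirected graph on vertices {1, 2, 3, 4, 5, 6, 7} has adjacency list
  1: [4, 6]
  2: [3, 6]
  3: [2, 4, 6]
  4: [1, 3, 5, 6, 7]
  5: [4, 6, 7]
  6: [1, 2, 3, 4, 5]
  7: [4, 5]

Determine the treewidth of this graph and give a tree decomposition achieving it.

Treewidth 2.
Bags: B1 = {4, 5, 6}  B2 = {3, 4, 6}  B3 = {2, 3, 6}  B4 = {1, 4, 6}  B5 = {4, 5, 7}
Tree: B1–B2, B2–B3, B2–B4, B1–B5

The largest bag has 3 vertices, giving width 2; this decomposition certifies tw(G) ≤ 2. On the other hand G contains the 3-clique {2, 3, 6}. A clique must lie in a single bag of any decomposition, so no decomposition can have width below 2. The upper and lower bounds meet at 2, so that is the treewidth.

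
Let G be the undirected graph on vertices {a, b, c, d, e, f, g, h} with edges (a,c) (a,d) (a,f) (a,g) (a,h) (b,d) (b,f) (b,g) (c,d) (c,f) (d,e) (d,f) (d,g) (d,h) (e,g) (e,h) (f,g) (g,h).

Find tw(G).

A width-3 tree decomposition is:
Bags: B1 = {a, d, g, h}  B2 = {d, e, g, h}  B3 = {a, d, f, g}  B4 = {a, c, d, f}  B5 = {b, d, f, g}
Tree: B1–B2, B1–B3, B3–B4, B3–B5
Each bag holds 4 vertices, so the decomposition has width 3, which upper-bounds the treewidth. On the other hand G contains the 4-clique {d, e, g, h}. A clique must lie in a single bag of any decomposition, so no decomposition can have width below 3. The upper and lower bounds meet at 3, so that is the treewidth.

3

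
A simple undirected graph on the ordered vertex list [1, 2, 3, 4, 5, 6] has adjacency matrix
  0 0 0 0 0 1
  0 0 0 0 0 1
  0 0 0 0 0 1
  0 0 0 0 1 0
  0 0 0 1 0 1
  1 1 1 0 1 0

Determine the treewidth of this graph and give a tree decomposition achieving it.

Treewidth 1.
One optimal decomposition is:
Bags: B1 = {3, 6}  B2 = {1, 6}  B3 = {5, 6}  B4 = {2, 6}  B5 = {4, 5}
Tree: B1–B2, B2–B3, B3–B4, B3–B5

Every bag has size at most 2, so the width is 2 − 1 = 1 and tw(G) ≤ 1. Any graph with an edge has treewidth ≥ 1, and G has the edge 3–6. Hence tw(G) = 1 exactly.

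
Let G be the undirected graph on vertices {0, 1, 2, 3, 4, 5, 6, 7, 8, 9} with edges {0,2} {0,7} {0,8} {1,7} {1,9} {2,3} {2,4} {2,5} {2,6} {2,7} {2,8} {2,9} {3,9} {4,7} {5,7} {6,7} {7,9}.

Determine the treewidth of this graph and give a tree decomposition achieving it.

Every bag has size at most 3, so the width is 3 − 1 = 2 and tw(G) ≤ 2. For the lower bound, the 3 vertices {1, 7, 9} are pairwise adjacent, and any tree decomposition puts a clique entirely inside one bag — forcing width ≥ 2. Therefore the treewidth is 2.

Treewidth 2.
Bags: B1 = {0, 2, 7}  B2 = {2, 5, 7}  B3 = {2, 6, 7}  B4 = {2, 4, 7}  B5 = {2, 7, 9}  B6 = {1, 7, 9}  B7 = {0, 2, 8}  B8 = {2, 3, 9}
Tree: B1–B2, B2–B3, B3–B4, B4–B5, B5–B6, B1–B7, B5–B8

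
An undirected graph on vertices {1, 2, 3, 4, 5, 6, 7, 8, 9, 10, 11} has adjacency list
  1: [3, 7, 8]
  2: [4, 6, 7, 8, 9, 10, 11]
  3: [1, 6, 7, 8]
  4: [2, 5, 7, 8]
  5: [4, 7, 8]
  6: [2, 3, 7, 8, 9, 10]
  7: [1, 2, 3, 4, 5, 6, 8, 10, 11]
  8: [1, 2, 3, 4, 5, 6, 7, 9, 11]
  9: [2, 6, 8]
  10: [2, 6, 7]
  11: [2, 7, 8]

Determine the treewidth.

3

A width-3 tree decomposition is:
Bags: B1 = {2, 6, 8, 9}  B2 = {2, 6, 7, 8}  B3 = {2, 4, 7, 8}  B4 = {4, 5, 7, 8}  B5 = {3, 6, 7, 8}  B6 = {2, 6, 7, 10}  B7 = {1, 3, 7, 8}  B8 = {2, 7, 8, 11}
Tree: B1–B2, B2–B3, B3–B4, B2–B5, B2–B6, B5–B7, B2–B8
The largest bag has 4 vertices, giving width 3; this decomposition certifies tw(G) ≤ 3. For the lower bound, the 4 vertices {2, 6, 8, 9} are pairwise adjacent, and any tree decomposition puts a clique entirely inside one bag — forcing width ≥ 3. Combining the bounds, tw(G) = 3.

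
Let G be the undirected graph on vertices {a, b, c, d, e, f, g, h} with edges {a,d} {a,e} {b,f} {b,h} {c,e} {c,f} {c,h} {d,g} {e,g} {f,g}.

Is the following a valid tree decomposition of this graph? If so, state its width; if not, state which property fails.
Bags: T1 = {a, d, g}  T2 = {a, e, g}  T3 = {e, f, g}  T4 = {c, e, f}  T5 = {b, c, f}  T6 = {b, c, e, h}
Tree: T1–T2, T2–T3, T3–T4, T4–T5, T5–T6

No — bags containing vertex e are not connected in the tree.

A tree decomposition must satisfy three properties: every vertex lies in some bag; for every edge, both endpoints lie together in some bag; and for every vertex, the bags containing it form a connected subtree. Here bags containing vertex e are not connected in the tree, so the decomposition is invalid.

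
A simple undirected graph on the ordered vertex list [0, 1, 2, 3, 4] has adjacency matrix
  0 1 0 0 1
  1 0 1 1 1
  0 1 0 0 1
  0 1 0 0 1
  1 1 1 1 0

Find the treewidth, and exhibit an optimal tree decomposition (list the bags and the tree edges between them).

Every bag has size at most 3, so the width is 3 − 1 = 2 and tw(G) ≤ 2. For the lower bound, the 3 vertices {0, 1, 4} are pairwise adjacent, and any tree decomposition puts a clique entirely inside one bag — forcing width ≥ 2. Combining the bounds, tw(G) = 2.

Treewidth 2.
One optimal decomposition is:
Bags: B1 = {0, 1, 4}  B2 = {1, 2, 4}  B3 = {1, 3, 4}
Tree: B1–B2, B1–B3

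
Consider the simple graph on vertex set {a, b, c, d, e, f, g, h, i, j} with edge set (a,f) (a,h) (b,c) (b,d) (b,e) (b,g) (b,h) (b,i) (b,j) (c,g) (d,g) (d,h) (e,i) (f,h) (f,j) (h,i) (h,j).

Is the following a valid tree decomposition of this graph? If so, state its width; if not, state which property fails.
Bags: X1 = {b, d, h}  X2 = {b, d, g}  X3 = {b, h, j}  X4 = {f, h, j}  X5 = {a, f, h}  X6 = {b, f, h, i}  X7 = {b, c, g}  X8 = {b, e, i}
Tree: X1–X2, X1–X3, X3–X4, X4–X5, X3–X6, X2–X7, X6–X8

No — bags containing vertex f are not connected in the tree.

A tree decomposition must satisfy three properties: every vertex lies in some bag; for every edge, both endpoints lie together in some bag; and for every vertex, the bags containing it form a connected subtree. Here bags containing vertex f are not connected in the tree, so the decomposition is invalid.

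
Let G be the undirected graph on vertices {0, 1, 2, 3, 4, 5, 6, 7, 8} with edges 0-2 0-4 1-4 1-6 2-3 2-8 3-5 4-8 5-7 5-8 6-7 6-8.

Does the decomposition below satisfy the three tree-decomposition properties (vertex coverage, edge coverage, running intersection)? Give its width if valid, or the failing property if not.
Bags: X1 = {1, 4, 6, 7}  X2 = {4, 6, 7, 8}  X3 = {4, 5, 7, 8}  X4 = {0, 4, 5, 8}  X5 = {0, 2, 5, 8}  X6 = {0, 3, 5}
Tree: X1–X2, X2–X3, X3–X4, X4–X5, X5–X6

No — edge (2,3) lies in no bag.

A tree decomposition must satisfy three properties: every vertex lies in some bag; for every edge, both endpoints lie together in some bag; and for every vertex, the bags containing it form a connected subtree. Here edge (2,3) lies in no bag, so the decomposition is invalid.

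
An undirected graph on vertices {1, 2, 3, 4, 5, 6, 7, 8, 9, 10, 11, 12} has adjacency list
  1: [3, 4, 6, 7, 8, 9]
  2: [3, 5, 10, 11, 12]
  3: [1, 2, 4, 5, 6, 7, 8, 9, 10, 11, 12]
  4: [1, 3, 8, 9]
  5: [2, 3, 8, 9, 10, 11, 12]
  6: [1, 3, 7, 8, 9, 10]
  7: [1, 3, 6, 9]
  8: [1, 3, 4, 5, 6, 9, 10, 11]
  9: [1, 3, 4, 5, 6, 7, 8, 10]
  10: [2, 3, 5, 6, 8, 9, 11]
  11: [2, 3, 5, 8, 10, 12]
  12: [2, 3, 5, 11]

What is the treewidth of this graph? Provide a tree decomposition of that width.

Every bag has size at most 5, so the width is 5 − 1 = 4 and tw(G) ≤ 4. For the lower bound, the 5 vertices {1, 3, 4, 8, 9} are pairwise adjacent, and any tree decomposition puts a clique entirely inside one bag — forcing width ≥ 4. The upper and lower bounds meet at 4, so that is the treewidth.

Treewidth 4.
One optimal decomposition is:
Bags: B1 = {3, 5, 8, 9, 10}  B2 = {3, 6, 8, 9, 10}  B3 = {3, 5, 8, 10, 11}  B4 = {2, 3, 5, 10, 11}  B5 = {2, 3, 5, 11, 12}  B6 = {1, 3, 6, 8, 9}  B7 = {1, 3, 4, 8, 9}  B8 = {1, 3, 6, 7, 9}
Tree: B1–B2, B1–B3, B3–B4, B4–B5, B2–B6, B6–B7, B6–B8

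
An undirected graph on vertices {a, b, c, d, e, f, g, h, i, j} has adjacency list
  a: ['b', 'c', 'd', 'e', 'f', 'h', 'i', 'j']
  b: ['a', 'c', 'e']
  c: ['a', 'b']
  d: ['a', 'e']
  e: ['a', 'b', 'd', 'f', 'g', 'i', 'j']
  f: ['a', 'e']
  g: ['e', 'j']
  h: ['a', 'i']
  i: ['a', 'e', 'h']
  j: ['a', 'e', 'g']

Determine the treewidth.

A width-2 tree decomposition is:
Bags: B1 = {a, e, j}  B2 = {e, g, j}  B3 = {a, b, e}  B4 = {a, e, f}  B5 = {a, d, e}  B6 = {a, b, c}  B7 = {a, e, i}  B8 = {a, h, i}
Tree: B1–B2, B1–B3, B1–B4, B1–B5, B3–B6, B5–B7, B7–B8
Each bag holds 3 vertices, so the decomposition has width 2, which upper-bounds the treewidth. For the lower bound, the 3 vertices {e, g, j} are pairwise adjacent, and any tree decomposition puts a clique entirely inside one bag — forcing width ≥ 2. The upper and lower bounds meet at 2, so that is the treewidth.

2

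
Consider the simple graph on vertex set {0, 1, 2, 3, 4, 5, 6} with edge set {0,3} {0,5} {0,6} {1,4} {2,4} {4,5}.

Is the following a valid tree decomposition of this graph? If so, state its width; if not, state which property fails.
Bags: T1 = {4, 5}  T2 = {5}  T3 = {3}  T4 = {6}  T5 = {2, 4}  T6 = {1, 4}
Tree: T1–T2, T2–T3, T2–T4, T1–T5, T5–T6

A tree decomposition must satisfy three properties: every vertex lies in some bag; for every edge, both endpoints lie together in some bag; and for every vertex, the bags containing it form a connected subtree. Here vertex 0 appears in no bag, so the decomposition is invalid.

No — vertex 0 appears in no bag.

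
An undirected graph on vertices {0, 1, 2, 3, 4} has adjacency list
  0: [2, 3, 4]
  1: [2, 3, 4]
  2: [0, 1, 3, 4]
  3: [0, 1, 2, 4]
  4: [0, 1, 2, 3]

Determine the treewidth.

A width-3 tree decomposition is:
Bags: B1 = {0, 2, 3, 4}  B2 = {1, 2, 3, 4}
Tree: B1–B2
The largest bag has 4 vertices, giving width 3; this decomposition certifies tw(G) ≤ 3. Conversely, {0, 2, 3, 4} is a clique of size 4, and the vertices of any clique must share a bag in every tree decomposition; so some bag has ≥ 4 vertices and tw(G) ≥ 3. Hence tw(G) = 3 exactly.

3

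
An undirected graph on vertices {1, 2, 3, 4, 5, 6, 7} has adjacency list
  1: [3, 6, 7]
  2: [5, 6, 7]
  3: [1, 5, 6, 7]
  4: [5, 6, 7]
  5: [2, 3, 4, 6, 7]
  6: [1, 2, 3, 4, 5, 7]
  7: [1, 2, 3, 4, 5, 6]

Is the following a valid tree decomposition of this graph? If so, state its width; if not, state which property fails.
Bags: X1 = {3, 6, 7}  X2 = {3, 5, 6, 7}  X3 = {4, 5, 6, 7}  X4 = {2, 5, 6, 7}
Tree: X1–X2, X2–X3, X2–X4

A tree decomposition must satisfy three properties: every vertex lies in some bag; for every edge, both endpoints lie together in some bag; and for every vertex, the bags containing it form a connected subtree. Here vertex 1 appears in no bag, so the decomposition is invalid.

No — vertex 1 appears in no bag.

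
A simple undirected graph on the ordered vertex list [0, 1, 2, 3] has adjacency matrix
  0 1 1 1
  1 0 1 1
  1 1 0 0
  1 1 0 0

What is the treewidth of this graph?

2

A width-2 tree decomposition is:
Bags: B1 = {0, 1, 3}  B2 = {0, 1, 2}
Tree: B1–B2
Every bag has size at most 3, so the width is 3 − 1 = 2 and tw(G) ≤ 2. Conversely, {0, 1, 2} is a clique of size 3, and the vertices of any clique must share a bag in every tree decomposition; so some bag has ≥ 3 vertices and tw(G) ≥ 2. Combining the bounds, tw(G) = 2.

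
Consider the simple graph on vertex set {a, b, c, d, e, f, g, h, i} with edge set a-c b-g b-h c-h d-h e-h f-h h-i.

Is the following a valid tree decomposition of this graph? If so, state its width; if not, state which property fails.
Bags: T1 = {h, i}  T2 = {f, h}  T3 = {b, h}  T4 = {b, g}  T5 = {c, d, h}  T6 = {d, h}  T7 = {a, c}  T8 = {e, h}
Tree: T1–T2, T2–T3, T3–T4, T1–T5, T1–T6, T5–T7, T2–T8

A tree decomposition must satisfy three properties: every vertex lies in some bag; for every edge, both endpoints lie together in some bag; and for every vertex, the bags containing it form a connected subtree. Here bags containing vertex d are not connected in the tree, so the decomposition is invalid.

No — bags containing vertex d are not connected in the tree.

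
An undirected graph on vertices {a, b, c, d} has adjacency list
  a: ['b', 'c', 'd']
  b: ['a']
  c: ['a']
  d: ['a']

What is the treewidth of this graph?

A width-1 tree decomposition is:
Bags: B1 = {a, b}  B2 = {a, d}  B3 = {a, c}
Tree: B1–B2, B2–B3
Each bag holds 2 vertices, so the decomposition has width 1, which upper-bounds the treewidth. Any graph with an edge has treewidth ≥ 1, and G has the edge b–a. Hence tw(G) = 1 exactly.

1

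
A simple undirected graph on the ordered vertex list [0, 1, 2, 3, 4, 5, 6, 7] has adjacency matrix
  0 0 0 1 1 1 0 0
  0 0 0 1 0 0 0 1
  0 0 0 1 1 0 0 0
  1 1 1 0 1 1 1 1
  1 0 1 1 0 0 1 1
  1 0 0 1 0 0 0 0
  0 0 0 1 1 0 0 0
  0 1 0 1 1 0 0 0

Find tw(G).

A width-2 tree decomposition is:
Bags: B1 = {3, 4, 6}  B2 = {0, 3, 4}  B3 = {3, 4, 7}  B4 = {2, 3, 4}  B5 = {0, 3, 5}  B6 = {1, 3, 7}
Tree: B1–B2, B2–B3, B1–B4, B2–B5, B3–B6
Each bag holds 3 vertices, so the decomposition has width 2, which upper-bounds the treewidth. Conversely, {1, 3, 7} is a clique of size 3, and the vertices of any clique must share a bag in every tree decomposition; so some bag has ≥ 3 vertices and tw(G) ≥ 2. Combining the bounds, tw(G) = 2.

2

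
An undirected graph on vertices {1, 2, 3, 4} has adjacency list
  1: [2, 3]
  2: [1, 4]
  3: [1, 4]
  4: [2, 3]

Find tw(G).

2

A width-2 tree decomposition is:
Bags: B1 = {1, 3, 4}  B2 = {1, 2, 4}
Tree: B1–B2
The largest bag has 3 vertices, giving width 2; this decomposition certifies tw(G) ≤ 2. The edges 1–3–4–2–1 form a cycle, so G is not a tree and its treewidth is at least 2. Hence tw(G) = 2 exactly.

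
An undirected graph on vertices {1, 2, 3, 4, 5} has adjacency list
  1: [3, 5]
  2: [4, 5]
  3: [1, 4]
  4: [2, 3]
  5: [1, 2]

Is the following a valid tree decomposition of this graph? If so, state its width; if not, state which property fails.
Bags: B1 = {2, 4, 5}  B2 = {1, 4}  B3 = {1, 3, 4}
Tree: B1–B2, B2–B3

A tree decomposition must satisfy three properties: every vertex lies in some bag; for every edge, both endpoints lie together in some bag; and for every vertex, the bags containing it form a connected subtree. Here edge (5,1) lies in no bag, so the decomposition is invalid.

No — edge (5,1) lies in no bag.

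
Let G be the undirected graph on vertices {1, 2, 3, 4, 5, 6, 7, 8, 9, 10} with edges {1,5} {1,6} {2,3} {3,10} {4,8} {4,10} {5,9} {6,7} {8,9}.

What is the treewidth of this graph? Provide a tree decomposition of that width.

Each bag holds 2 vertices, so the decomposition has width 1, which upper-bounds the treewidth. Any graph with an edge has treewidth ≥ 1, and G has the edge 2–3. Therefore the treewidth is 1.

Treewidth 1.
Bags: B1 = {2, 3}  B2 = {3, 10}  B3 = {4, 10}  B4 = {4, 8}  B5 = {8, 9}  B6 = {5, 9}  B7 = {1, 5}  B8 = {1, 6}  B9 = {6, 7}
Tree: B1–B2, B2–B3, B3–B4, B4–B5, B5–B6, B6–B7, B7–B8, B8–B9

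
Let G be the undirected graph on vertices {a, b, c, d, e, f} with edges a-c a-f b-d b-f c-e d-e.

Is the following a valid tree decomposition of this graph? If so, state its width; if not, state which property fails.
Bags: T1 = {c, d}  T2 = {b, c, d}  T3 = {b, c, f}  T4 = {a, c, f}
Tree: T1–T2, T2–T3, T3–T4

No — vertex e appears in no bag.

A tree decomposition must satisfy three properties: every vertex lies in some bag; for every edge, both endpoints lie together in some bag; and for every vertex, the bags containing it form a connected subtree. Here vertex e appears in no bag, so the decomposition is invalid.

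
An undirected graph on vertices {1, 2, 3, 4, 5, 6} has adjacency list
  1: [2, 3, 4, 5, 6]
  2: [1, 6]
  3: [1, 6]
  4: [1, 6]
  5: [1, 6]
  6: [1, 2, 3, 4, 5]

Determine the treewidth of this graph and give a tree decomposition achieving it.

Every bag has size at most 3, so the width is 3 − 1 = 2 and tw(G) ≤ 2. On the other hand G contains the 3-clique {1, 2, 6}. A clique must lie in a single bag of any decomposition, so no decomposition can have width below 2. The upper and lower bounds meet at 2, so that is the treewidth.

Treewidth 2.
One such decomposition:
Bags: B1 = {1, 5, 6}  B2 = {1, 3, 6}  B3 = {1, 4, 6}  B4 = {1, 2, 6}
Tree: B1–B2, B1–B3, B1–B4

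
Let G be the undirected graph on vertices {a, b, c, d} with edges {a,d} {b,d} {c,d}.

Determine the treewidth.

A width-1 tree decomposition is:
Bags: B1 = {b, d}  B2 = {c, d}  B3 = {a, d}
Tree: B1–B2, B1–B3
Every bag has size at most 2, so the width is 2 − 1 = 1 and tw(G) ≤ 1. G has an edge, so its treewidth is at least 1. Hence tw(G) = 1 exactly.

1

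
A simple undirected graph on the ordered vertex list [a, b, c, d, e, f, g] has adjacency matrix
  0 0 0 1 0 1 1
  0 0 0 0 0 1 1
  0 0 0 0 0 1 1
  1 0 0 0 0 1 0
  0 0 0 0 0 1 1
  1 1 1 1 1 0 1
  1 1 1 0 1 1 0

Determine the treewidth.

2

A width-2 tree decomposition is:
Bags: B1 = {a, f, g}  B2 = {b, f, g}  B3 = {c, f, g}  B4 = {e, f, g}  B5 = {a, d, f}
Tree: B1–B2, B2–B3, B2–B4, B1–B5
Each bag holds 3 vertices, so the decomposition has width 2, which upper-bounds the treewidth. On the other hand G contains the 3-clique {a, d, f}. A clique must lie in a single bag of any decomposition, so no decomposition can have width below 2. Combining the bounds, tw(G) = 2.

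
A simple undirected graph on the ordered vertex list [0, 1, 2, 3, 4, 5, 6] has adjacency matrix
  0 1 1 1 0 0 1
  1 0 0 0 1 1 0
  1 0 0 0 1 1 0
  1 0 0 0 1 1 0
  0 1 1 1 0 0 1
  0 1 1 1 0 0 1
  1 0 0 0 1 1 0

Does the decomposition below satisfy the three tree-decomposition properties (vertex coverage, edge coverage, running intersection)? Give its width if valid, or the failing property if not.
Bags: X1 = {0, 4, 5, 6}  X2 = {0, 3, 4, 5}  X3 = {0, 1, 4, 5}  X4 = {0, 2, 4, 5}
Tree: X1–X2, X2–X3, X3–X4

Yes; width 3.

Checking the three conditions: (i) the bags cover all of {0, 1, 2, 3, 4, 5, 6}; (ii) for each edge, some bag contains both endpoints; (iii) the bags containing any fixed vertex form a subtree. All hold, so the decomposition is valid with width 4 − 1 = 3.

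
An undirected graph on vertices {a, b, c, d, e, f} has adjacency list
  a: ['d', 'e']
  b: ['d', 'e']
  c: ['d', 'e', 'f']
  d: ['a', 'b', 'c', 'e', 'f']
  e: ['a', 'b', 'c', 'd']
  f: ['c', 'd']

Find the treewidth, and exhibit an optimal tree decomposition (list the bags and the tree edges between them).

Treewidth 2.
Bags: B1 = {b, d, e}  B2 = {c, d, e}  B3 = {c, d, f}  B4 = {a, d, e}
Tree: B1–B2, B2–B3, B1–B4

Each bag holds 3 vertices, so the decomposition has width 2, which upper-bounds the treewidth. On the other hand G contains the 3-clique {c, d, e}. A clique must lie in a single bag of any decomposition, so no decomposition can have width below 2. Therefore the treewidth is 2.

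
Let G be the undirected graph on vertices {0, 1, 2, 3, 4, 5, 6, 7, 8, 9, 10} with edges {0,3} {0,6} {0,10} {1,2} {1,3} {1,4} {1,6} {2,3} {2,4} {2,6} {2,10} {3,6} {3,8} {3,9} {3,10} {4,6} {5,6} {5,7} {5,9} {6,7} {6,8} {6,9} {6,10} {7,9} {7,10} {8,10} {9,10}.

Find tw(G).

3

A width-3 tree decomposition is:
Bags: B1 = {3, 6, 9, 10}  B2 = {0, 3, 6, 10}  B3 = {3, 6, 8, 10}  B4 = {2, 3, 6, 10}  B5 = {1, 2, 3, 6}  B6 = {6, 7, 9, 10}  B7 = {5, 6, 7, 9}  B8 = {1, 2, 4, 6}
Tree: B1–B2, B1–B3, B2–B4, B4–B5, B1–B6, B6–B7, B5–B8
Every bag has size at most 4, so the width is 4 − 1 = 3 and tw(G) ≤ 3. Conversely, {1, 2, 3, 6} is a clique of size 4, and the vertices of any clique must share a bag in every tree decomposition; so some bag has ≥ 4 vertices and tw(G) ≥ 3. Combining the bounds, tw(G) = 3.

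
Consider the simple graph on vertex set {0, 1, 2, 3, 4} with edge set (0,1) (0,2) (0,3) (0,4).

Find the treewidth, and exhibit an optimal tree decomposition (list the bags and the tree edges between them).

Each bag holds 2 vertices, so the decomposition has width 1, which upper-bounds the treewidth. Since G has at least one edge (e.g. 0–4), it is not an edgeless graph, so tw(G) ≥ 1. Hence tw(G) = 1 exactly.

Treewidth 1.
One such decomposition:
Bags: B1 = {0, 4}  B2 = {0, 3}  B3 = {0, 1}  B4 = {0, 2}
Tree: B1–B2, B2–B3, B3–B4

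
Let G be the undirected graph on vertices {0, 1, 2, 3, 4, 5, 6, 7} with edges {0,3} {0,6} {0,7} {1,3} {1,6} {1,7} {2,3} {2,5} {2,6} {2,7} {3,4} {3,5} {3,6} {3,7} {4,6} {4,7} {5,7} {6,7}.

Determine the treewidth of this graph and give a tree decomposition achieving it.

Each bag holds 4 vertices, so the decomposition has width 3, which upper-bounds the treewidth. For the lower bound, the 4 vertices {2, 3, 5, 7} are pairwise adjacent, and any tree decomposition puts a clique entirely inside one bag — forcing width ≥ 3. Hence tw(G) = 3 exactly.

Treewidth 3.
One such decomposition:
Bags: B1 = {2, 3, 6, 7}  B2 = {1, 3, 6, 7}  B3 = {2, 3, 5, 7}  B4 = {3, 4, 6, 7}  B5 = {0, 3, 6, 7}
Tree: B1–B2, B1–B3, B1–B4, B2–B5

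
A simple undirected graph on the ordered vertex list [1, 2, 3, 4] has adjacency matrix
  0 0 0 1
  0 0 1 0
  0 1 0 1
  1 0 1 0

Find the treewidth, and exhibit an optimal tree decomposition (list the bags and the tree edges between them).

Each bag holds 2 vertices, so the decomposition has width 1, which upper-bounds the treewidth. Since G has at least one edge (e.g. 2–3), it is not an edgeless graph, so tw(G) ≥ 1. Combining the bounds, tw(G) = 1.

Treewidth 1.
One such decomposition:
Bags: B1 = {2, 3}  B2 = {3, 4}  B3 = {1, 4}
Tree: B1–B2, B2–B3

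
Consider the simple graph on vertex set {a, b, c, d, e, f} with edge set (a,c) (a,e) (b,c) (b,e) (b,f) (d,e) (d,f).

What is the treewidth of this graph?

2

A width-2 tree decomposition is:
Bags: B1 = {a, c, e}  B2 = {b, c, e}  B3 = {b, d, e}  B4 = {b, d, f}
Tree: B1–B2, B2–B3, B3–B4
The largest bag has 3 vertices, giving width 2; this decomposition certifies tw(G) ≤ 2. Since a–c–b–e–a is a cycle in G, G is not acyclic. Forests are exactly the graphs of treewidth ≤ 1, so tw(G) ≥ 2. Therefore the treewidth is 2.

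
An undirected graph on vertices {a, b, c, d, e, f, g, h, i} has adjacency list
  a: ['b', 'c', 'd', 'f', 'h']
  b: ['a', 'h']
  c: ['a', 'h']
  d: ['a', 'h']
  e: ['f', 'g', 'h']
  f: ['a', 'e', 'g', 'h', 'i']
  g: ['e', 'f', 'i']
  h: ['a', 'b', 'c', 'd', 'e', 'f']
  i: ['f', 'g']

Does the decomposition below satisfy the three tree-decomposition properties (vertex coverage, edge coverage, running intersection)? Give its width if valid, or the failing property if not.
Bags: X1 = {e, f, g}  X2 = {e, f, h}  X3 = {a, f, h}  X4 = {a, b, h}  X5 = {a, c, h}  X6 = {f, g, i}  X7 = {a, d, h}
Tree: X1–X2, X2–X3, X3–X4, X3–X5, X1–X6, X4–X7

Yes; width 2.

Checking the three conditions: (i) the bags cover all of {a, b, c, d, e, f, g, h, i}; (ii) for each edge, some bag contains both endpoints; (iii) the bags containing any fixed vertex form a subtree. All hold, so the decomposition is valid with width 3 − 1 = 2.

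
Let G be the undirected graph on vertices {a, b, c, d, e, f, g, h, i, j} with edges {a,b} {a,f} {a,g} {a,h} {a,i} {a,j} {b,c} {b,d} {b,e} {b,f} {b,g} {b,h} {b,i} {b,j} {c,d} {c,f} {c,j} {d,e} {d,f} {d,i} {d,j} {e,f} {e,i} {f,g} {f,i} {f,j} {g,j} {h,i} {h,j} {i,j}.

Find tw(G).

4

A width-4 tree decomposition is:
Bags: B1 = {b, d, f, i, j}  B2 = {a, b, f, i, j}  B3 = {b, c, d, f, j}  B4 = {a, b, h, i, j}  B5 = {a, b, f, g, j}  B6 = {b, d, e, f, i}
Tree: B1–B2, B1–B3, B2–B4, B2–B5, B1–B6
Every bag has size at most 5, so the width is 5 − 1 = 4 and tw(G) ≤ 4. For the lower bound, the 5 vertices {a, b, h, i, j} are pairwise adjacent, and any tree decomposition puts a clique entirely inside one bag — forcing width ≥ 4. Hence tw(G) = 4 exactly.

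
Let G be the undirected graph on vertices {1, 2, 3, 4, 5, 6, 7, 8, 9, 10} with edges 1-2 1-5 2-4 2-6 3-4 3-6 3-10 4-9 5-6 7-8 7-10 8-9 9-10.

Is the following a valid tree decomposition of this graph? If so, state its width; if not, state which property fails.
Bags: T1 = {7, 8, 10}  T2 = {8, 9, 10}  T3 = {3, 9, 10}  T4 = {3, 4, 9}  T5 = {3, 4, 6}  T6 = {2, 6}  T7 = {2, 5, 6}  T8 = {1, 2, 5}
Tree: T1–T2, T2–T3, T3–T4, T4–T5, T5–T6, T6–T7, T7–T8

No — edge (4,2) lies in no bag.

A tree decomposition must satisfy three properties: every vertex lies in some bag; for every edge, both endpoints lie together in some bag; and for every vertex, the bags containing it form a connected subtree. Here edge (4,2) lies in no bag, so the decomposition is invalid.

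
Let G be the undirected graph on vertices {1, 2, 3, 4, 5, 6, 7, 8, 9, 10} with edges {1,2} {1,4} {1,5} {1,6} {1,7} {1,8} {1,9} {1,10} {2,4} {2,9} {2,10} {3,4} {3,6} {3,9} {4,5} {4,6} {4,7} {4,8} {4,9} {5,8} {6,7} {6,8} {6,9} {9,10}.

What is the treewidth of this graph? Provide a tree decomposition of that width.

Treewidth 3.
One optimal decomposition is:
Bags: B1 = {3, 4, 6, 9}  B2 = {1, 4, 6, 9}  B3 = {1, 4, 6, 8}  B4 = {1, 2, 4, 9}  B5 = {1, 4, 6, 7}  B6 = {1, 4, 5, 8}  B7 = {1, 2, 9, 10}
Tree: B1–B2, B2–B3, B2–B4, B2–B5, B3–B6, B4–B7

The largest bag has 4 vertices, giving width 3; this decomposition certifies tw(G) ≤ 3. On the other hand G contains the 4-clique {1, 2, 9, 10}. A clique must lie in a single bag of any decomposition, so no decomposition can have width below 3. Therefore the treewidth is 3.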